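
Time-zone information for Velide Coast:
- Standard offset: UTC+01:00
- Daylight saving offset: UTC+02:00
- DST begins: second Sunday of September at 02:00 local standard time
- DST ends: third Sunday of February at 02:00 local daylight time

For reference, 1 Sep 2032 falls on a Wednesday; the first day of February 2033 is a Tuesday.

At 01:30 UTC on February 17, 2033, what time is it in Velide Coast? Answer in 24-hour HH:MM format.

03:30

1 September 2032 is a Wednesday, so the first Sunday is September 5 and the second is September 12.
1 February 2033 is a Tuesday, so the first Sunday is February 6 and the third is February 20.
At the standard offset (UTC+01:00), 01:30 UTC + 1h = 02:30 Velide Coast standard time.
The standard-time date in Velide Coast, February 17, 2033, lies within the daylight-saving period (12 September 2032 – 20 February 2033), so Velide Coast is on daylight time, UTC+02:00.
01:30 UTC + 2h = 03:30 local.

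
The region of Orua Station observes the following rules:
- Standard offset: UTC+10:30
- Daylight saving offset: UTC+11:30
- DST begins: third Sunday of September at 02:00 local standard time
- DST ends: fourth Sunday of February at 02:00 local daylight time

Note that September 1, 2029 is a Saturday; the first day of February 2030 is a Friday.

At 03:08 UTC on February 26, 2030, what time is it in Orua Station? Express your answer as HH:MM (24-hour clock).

13:38

1 September 2029 is a Saturday, so the first Sunday is September 2 and the third is September 16.
1 February 2030 is a Friday, so the first Sunday is February 3 and the fourth is February 24.
At the standard offset (UTC+10:30), 03:08 UTC + 10h30m = 13:38 Orua Station standard time.
The standard-time date in Orua Station, February 26, 2030, is outside the daylight-saving period (16 September 2029 – 24 February 2030), so Orua Station is on standard time, UTC+10:30.
03:08 UTC + 10h30m = 13:38 local.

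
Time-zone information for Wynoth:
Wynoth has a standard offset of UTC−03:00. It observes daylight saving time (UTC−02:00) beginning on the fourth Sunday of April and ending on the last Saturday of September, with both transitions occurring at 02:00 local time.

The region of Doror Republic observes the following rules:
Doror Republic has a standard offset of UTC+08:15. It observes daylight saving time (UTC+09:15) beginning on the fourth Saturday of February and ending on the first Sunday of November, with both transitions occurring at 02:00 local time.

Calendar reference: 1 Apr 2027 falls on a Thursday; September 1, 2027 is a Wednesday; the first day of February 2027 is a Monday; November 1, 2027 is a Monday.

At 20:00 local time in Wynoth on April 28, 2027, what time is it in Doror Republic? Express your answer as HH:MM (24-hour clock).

07:15

1 April 2027 is a Thursday, so the first Sunday is April 4 and the fourth is April 25.
1 September 2027 is a Wednesday, so Saturdays fall on 4, 11, 18, 25; the last is September 25.
April 28, 2027 falls between 25 April and 25 September, so daylight saving is in effect and Wynoth is at UTC−02:00.
20:00 Wynoth + 2h = 22:00 UTC.
1 February 2027 is a Monday, so the first Saturday is February 6 and the fourth is February 27.
1 November 2027 is a Monday, so the first Sunday is November 7.
At the standard offset (UTC+08:15), 22:00 UTC + 8h15m = 06:15 Doror Republic standard time (rolling into the next day, 29 April 2027).
Daylight saving runs 27 February – 7 November; the standard-time date in Doror Republic, April 29, 2027, is inside that window, so Doror Republic is at UTC+09:15.
22:00 UTC + 9h15m = 07:15 Doror Republic (rolling into the next day, 29 April 2027).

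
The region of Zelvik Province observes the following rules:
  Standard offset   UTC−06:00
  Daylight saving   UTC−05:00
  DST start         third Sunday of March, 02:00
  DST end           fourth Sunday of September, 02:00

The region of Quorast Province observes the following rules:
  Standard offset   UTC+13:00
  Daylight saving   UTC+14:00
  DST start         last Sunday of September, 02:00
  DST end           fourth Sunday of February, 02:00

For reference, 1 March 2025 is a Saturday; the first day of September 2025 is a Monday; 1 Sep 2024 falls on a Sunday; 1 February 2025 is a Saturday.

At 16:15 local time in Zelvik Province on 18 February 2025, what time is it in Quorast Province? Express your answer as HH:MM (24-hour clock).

1 March 2025 is a Saturday, so the first Sunday is March 2 and the third is March 16.
1 September 2025 is a Monday, so the first Sunday is September 7 and the fourth is September 28.
Daylight saving runs 16 March – 28 September; 18 February 2025 is outside that window, so Zelvik Province is on standard time at UTC−06:00.
16:15 Zelvik Province + 6h = 22:15 UTC.
1 September 2024 is a Sunday, so Sundays fall on 1, 8, 15, 22, 29; the last is September 29.
1 February 2025 is a Saturday, so the first Sunday is February 2 and the fourth is February 23.
At the standard offset (UTC+13:00), 22:15 UTC + 13h = 11:15 Quorast Province standard time (rolling into the next day, 19 February 2025).
The standard-time date in Quorast Province, 19 February 2025, lies within the daylight-saving period (29 September 2024 – 23 February 2025), so Quorast Province is on daylight time, UTC+14:00.
22:15 UTC + 14h = 12:15 Quorast Province (rolling into the next day, 19 February 2025).

12:15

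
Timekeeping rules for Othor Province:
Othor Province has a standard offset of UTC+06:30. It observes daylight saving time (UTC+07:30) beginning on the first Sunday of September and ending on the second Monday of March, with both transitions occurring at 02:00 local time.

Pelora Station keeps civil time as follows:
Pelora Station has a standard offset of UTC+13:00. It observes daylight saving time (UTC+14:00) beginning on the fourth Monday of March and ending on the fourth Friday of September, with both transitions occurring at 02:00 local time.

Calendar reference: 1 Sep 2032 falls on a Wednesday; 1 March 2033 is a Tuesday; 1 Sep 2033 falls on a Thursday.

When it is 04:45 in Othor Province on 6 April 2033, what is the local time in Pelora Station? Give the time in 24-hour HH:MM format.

1 September 2032 is a Wednesday, so the first Sunday is September 5.
1 March 2033 is a Tuesday, so the first Monday is March 7 and the second is March 14.
6 April 2033 does not fall between 5 September 2032 and 14 March 2033, so daylight saving is not in effect and Othor Province is at UTC+06:30.
04:45 Othor Province − 6h30m = 22:15 UTC (rolling into the previous day, 5 April 2033).
1 March 2033 is a Tuesday, so the first Monday is March 7 and the fourth is March 28.
1 September 2033 is a Thursday, so the first Friday is September 2 and the fourth is September 23.
At the standard offset (UTC+13:00), 22:15 UTC + 13h = 11:15 Pelora Station standard time (rolling into the next day, 6 April 2033).
Daylight saving runs 28 March – 23 September; the standard-time date in Pelora Station, 6 April 2033, is inside that window, so Pelora Station is at UTC+14:00.
22:15 UTC + 14h = 12:15 Pelora Station (rolling into the next day, 6 April 2033).

12:15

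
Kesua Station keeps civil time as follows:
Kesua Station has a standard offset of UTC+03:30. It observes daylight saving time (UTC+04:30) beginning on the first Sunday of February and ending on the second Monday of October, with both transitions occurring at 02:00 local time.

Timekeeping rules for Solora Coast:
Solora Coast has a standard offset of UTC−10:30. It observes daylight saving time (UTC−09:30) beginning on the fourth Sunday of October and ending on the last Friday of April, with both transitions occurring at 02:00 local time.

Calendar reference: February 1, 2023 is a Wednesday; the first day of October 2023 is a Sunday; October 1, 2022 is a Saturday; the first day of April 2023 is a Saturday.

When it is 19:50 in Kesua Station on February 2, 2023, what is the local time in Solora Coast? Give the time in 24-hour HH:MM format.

06:50

1 February 2023 is a Wednesday, so the first Sunday is February 5.
1 October 2023 is a Sunday, so the first Monday is October 2 and the second is October 9.
Daylight saving runs 5 February – 9 October; February 2, 2023 is outside that window, so Kesua Station is on standard time at UTC+03:30.
19:50 Kesua Station − 3h30m = 16:20 UTC.
1 October 2022 is a Saturday, so the first Sunday is October 2 and the fourth is October 23.
1 April 2023 is a Saturday, so Fridays fall on 7, 14, 21, 28; the last is April 28.
At the standard offset (UTC−10:30), 16:20 UTC − 10h30m = 05:50 Solora Coast standard time.
The standard-time date in Solora Coast, February 2, 2023, lies within the daylight-saving period (23 October 2022 – 28 April 2023), so Solora Coast is on daylight time, UTC−09:30.
16:20 UTC − 9h30m = 06:50 Solora Coast.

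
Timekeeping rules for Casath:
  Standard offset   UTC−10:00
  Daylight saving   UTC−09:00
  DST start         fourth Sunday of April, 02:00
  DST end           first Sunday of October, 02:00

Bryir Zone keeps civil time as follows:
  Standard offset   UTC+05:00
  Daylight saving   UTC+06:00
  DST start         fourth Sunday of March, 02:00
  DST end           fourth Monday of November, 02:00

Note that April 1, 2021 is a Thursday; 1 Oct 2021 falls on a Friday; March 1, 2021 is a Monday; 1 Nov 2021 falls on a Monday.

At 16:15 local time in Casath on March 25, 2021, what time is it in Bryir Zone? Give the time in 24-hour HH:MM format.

07:15

1 April 2021 is a Thursday, so the first Sunday is April 4 and the fourth is April 25.
1 October 2021 is a Friday, so the first Sunday is October 3.
March 25, 2021 is outside the daylight-saving period (25 April – 3 October), so Casath is on standard time, UTC−10:00.
16:15 Casath + 10h = 02:15 UTC (rolling into the next day, 26 March 2021).
1 March 2021 is a Monday, so the first Sunday is March 7 and the fourth is March 28.
1 November 2021 is a Monday, so the first Monday is November 1 and the fourth is November 22.
At the standard offset (UTC+05:00), 02:15 UTC + 5h = 07:15 Bryir Zone standard time.
Daylight saving runs 28 March – 22 November; the standard-time date in Bryir Zone, March 26, 2021, is outside that window, so Bryir Zone is on standard time at UTC+05:00.
02:15 UTC + 5h = 07:15 Bryir Zone.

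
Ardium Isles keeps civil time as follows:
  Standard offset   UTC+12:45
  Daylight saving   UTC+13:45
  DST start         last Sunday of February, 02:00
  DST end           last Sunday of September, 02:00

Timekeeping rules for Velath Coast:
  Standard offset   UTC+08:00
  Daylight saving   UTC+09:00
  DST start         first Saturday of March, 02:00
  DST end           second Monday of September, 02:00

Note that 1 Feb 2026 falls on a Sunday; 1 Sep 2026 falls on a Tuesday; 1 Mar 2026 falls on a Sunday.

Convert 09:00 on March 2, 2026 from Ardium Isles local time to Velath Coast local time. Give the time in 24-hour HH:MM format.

03:15

1 February 2026 is a Sunday, so Sundays fall on 1, 8, 15, 22; the last is February 22.
1 September 2026 is a Tuesday, so Sundays fall on 6, 13, 20, 27; the last is September 27.
March 2, 2026 falls between 22 February and 27 September, so daylight saving is in effect and Ardium Isles is at UTC+13:45.
09:00 Ardium Isles − 13h45m = 19:15 UTC (rolling into the previous day, 1 March 2026).
1 March 2026 is a Sunday, so the first Saturday is March 7.
1 September 2026 is a Tuesday, so the first Monday is September 7 and the second is September 14.
At the standard offset (UTC+08:00), 19:15 UTC + 8h = 03:15 Velath Coast standard time (rolling into the next day, 2 March 2026).
The standard-time date in Velath Coast, March 2, 2026, is outside the daylight-saving period (7 March – 14 September), so Velath Coast is on standard time, UTC+08:00.
19:15 UTC + 8h = 03:15 Velath Coast (rolling into the next day, 2 March 2026).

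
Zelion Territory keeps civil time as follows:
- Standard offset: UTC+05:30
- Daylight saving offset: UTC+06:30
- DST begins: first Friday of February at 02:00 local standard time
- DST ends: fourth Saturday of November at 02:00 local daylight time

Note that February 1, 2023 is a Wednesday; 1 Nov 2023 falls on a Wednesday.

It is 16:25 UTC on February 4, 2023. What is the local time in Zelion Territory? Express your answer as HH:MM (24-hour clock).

1 February 2023 is a Wednesday, so the first Friday is February 3.
1 November 2023 is a Wednesday, so the first Saturday is November 4 and the fourth is November 25.
At the standard offset (UTC+05:30), 16:25 UTC + 5h30m = 21:55 Zelion Territory standard time.
The standard-time date in Zelion Territory, February 4, 2023, falls between 3 February and 25 November, so daylight saving is in effect and Zelion Territory is at UTC+06:30.
16:25 UTC + 6h30m = 22:55 local.

22:55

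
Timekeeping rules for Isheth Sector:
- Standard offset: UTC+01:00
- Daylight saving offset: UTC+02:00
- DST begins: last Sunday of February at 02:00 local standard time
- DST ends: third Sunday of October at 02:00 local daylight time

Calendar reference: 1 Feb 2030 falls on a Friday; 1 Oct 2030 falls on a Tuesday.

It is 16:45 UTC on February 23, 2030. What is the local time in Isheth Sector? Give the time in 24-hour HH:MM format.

17:45

1 February 2030 is a Friday, so Sundays fall on 3, 10, 17, 24; the last is February 24.
1 October 2030 is a Tuesday, so the first Sunday is October 6 and the third is October 20.
At the standard offset (UTC+01:00), 16:45 UTC + 1h = 17:45 Isheth Sector standard time.
Daylight saving runs 24 February – 20 October; the standard-time date in Isheth Sector, February 23, 2030, is outside that window, so Isheth Sector is on standard time at UTC+01:00.
16:45 UTC + 1h = 17:45 local.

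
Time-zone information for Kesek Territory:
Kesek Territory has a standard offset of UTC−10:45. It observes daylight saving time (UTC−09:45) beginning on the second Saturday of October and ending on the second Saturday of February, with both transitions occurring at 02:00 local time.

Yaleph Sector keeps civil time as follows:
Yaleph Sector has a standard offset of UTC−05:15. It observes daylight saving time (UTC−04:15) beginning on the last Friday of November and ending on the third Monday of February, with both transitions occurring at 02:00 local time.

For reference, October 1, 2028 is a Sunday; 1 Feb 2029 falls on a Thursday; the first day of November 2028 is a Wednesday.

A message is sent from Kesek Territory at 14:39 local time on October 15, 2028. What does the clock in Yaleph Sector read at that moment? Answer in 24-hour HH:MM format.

19:09

1 October 2028 is a Sunday, so the first Saturday is October 7 and the second is October 14.
1 February 2029 is a Thursday, so the first Saturday is February 3 and the second is February 10.
October 15, 2028 lies within the daylight-saving period (14 October 2028 – 10 February 2029), so Kesek Territory is on daylight time, UTC−09:45.
14:39 Kesek Territory + 9h45m = 00:24 UTC (rolling into the next day, 16 October 2028).
1 November 2028 is a Wednesday, so Fridays fall on 3, 10, 17, 24; the last is November 24.
1 February 2029 is a Thursday, so the first Monday is February 5 and the third is February 19.
At the standard offset (UTC−05:15), 00:24 UTC − 5h15m = 19:09 Yaleph Sector standard time (rolling into the previous day, 15 October 2028).
The standard-time date in Yaleph Sector, October 15, 2028, does not fall between 24 November 2028 and 19 February 2029, so daylight saving is not in effect and Yaleph Sector is at UTC−05:15.
00:24 UTC − 5h15m = 19:09 Yaleph Sector (rolling into the previous day, 15 October 2028).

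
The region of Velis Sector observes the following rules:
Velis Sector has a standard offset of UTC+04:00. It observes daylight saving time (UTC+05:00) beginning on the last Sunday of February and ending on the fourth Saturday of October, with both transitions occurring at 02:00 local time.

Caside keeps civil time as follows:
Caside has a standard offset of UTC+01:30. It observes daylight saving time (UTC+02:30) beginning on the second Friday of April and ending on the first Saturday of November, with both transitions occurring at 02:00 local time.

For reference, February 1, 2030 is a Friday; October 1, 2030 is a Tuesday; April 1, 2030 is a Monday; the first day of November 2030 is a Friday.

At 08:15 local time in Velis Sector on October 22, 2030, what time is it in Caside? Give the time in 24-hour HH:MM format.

1 February 2030 is a Friday, so Sundays fall on 3, 10, 17, 24; the last is February 24.
1 October 2030 is a Tuesday, so the first Saturday is October 5 and the fourth is October 26.
Daylight saving runs 24 February – 26 October; October 22, 2030 is inside that window, so Velis Sector is at UTC+05:00.
08:15 Velis Sector − 5h = 03:15 UTC.
1 April 2030 is a Monday, so the first Friday is April 5 and the second is April 12.
1 November 2030 is a Friday, so the first Saturday is November 2.
At the standard offset (UTC+01:30), 03:15 UTC + 1h30m = 04:45 Caside standard time.
The standard-time date in Caside, October 22, 2030, lies within the daylight-saving period (12 April – 2 November), so Caside is on daylight time, UTC+02:30.
03:15 UTC + 2h30m = 05:45 Caside.

05:45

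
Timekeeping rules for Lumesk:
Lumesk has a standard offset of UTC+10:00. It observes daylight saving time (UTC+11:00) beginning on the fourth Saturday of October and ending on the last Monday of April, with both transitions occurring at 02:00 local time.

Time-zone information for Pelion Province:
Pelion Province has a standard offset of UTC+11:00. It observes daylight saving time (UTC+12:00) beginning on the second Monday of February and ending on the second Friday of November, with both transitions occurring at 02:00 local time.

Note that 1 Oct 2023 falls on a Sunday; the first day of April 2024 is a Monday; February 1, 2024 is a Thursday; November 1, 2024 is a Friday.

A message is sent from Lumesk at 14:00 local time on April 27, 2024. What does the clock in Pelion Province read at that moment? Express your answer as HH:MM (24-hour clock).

1 October 2023 is a Sunday, so the first Saturday is October 7 and the fourth is October 28.
1 April 2024 is a Monday, so Mondays fall on 1, 8, 15, 22, 29; the last is April 29.
April 27, 2024 lies within the daylight-saving period (28 October 2023 – 29 April 2024), so Lumesk is on daylight time, UTC+11:00.
14:00 Lumesk − 11h = 03:00 UTC.
1 February 2024 is a Thursday, so the first Monday is February 5 and the second is February 12.
1 November 2024 is a Friday, so the first Friday is November 1 and the second is November 8.
At the standard offset (UTC+11:00), 03:00 UTC + 11h = 14:00 Pelion Province standard time.
The standard-time date in Pelion Province, April 27, 2024, lies within the daylight-saving period (12 February – 8 November), so Pelion Province is on daylight time, UTC+12:00.
03:00 UTC + 12h = 15:00 Pelion Province.

15:00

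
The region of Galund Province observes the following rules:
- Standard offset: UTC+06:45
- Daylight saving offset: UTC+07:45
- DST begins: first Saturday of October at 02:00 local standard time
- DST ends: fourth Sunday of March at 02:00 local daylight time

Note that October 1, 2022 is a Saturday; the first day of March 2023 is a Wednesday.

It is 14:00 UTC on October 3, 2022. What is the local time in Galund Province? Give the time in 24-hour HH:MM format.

1 October 2022 is a Saturday, so the first Saturday is October 1.
1 March 2023 is a Wednesday, so the first Sunday is March 5 and the fourth is March 26.
At the standard offset (UTC+06:45), 14:00 UTC + 6h45m = 20:45 Galund Province standard time.
The standard-time date in Galund Province, October 3, 2022, lies within the daylight-saving period (1 October 2022 – 26 March 2023), so Galund Province is on daylight time, UTC+07:45.
14:00 UTC + 7h45m = 21:45 local.

21:45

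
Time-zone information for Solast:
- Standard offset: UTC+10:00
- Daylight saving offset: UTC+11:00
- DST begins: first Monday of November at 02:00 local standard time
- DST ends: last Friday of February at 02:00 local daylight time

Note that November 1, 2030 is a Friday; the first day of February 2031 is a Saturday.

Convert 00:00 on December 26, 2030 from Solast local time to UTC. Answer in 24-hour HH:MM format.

1 November 2030 is a Friday, so the first Monday is November 4.
1 February 2031 is a Saturday, so Fridays fall on 7, 14, 21, 28; the last is February 28.
December 26, 2030 falls between 4 November 2030 and 28 February 2031, so daylight saving is in effect and Solast is at UTC+11:00.
00:00 local − 11h = 13:00 UTC (rolling into the previous day, 25 December 2030).

13:00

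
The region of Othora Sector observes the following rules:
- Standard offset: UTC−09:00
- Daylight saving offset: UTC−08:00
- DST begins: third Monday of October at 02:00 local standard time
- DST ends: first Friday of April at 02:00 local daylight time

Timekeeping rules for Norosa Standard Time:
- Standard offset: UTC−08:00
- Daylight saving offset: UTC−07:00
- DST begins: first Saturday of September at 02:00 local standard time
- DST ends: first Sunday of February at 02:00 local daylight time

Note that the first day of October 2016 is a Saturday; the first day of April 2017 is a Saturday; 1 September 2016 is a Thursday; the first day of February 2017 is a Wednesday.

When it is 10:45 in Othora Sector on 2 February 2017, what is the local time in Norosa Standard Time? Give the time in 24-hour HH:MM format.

1 October 2016 is a Saturday, so the first Monday is October 3 and the third is October 17.
1 April 2017 is a Saturday, so the first Friday is April 7.
2 February 2017 lies within the daylight-saving period (17 October 2016 – 7 April 2017), so Othora Sector is on daylight time, UTC−08:00.
10:45 Othora Sector + 8h = 18:45 UTC.
1 September 2016 is a Thursday, so the first Saturday is September 3.
1 February 2017 is a Wednesday, so the first Sunday is February 5.
At the standard offset (UTC−08:00), 18:45 UTC − 8h = 10:45 Norosa Standard Time standard time.
Daylight saving runs 3 September 2016 – 5 February 2017; the standard-time date in Norosa Standard Time, 2 February 2017, is inside that window, so Norosa Standard Time is at UTC−07:00.
18:45 UTC − 7h = 11:45 Norosa Standard Time.

11:45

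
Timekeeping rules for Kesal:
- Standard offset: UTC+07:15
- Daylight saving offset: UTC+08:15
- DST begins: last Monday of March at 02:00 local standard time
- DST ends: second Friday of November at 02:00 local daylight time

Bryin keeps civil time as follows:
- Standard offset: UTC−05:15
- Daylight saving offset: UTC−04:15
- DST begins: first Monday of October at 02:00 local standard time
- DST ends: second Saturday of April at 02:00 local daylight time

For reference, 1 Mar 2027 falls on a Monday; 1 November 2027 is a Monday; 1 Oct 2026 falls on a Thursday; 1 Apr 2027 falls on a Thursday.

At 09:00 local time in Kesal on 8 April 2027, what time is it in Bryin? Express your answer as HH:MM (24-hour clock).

20:30

1 March 2027 is a Monday, so Mondays fall on 1, 8, 15, 22, 29; the last is March 29.
1 November 2027 is a Monday, so the first Friday is November 5 and the second is November 12.
8 April 2027 lies within the daylight-saving period (29 March – 12 November), so Kesal is on daylight time, UTC+08:15.
09:00 Kesal − 8h15m = 00:45 UTC.
1 October 2026 is a Thursday, so the first Monday is October 5.
1 April 2027 is a Thursday, so the first Saturday is April 3 and the second is April 10.
At the standard offset (UTC−05:15), 00:45 UTC − 5h15m = 19:30 Bryin standard time (rolling into the previous day, 7 April 2027).
Daylight saving runs 5 October 2026 – 10 April 2027; the standard-time date in Bryin, 7 April 2027, is inside that window, so Bryin is at UTC−04:15.
00:45 UTC − 4h15m = 20:30 Bryin (rolling into the previous day, 7 April 2027).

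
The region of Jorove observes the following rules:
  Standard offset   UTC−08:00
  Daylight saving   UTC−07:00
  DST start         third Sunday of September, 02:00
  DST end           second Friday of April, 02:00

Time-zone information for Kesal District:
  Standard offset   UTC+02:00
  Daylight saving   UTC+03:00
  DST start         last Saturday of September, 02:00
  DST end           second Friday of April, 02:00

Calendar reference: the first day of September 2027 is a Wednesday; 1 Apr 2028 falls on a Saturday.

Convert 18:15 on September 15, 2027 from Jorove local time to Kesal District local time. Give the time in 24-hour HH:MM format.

1 September 2027 is a Wednesday, so the first Sunday is September 5 and the third is September 19.
1 April 2028 is a Saturday, so the first Friday is April 7 and the second is April 14.
September 15, 2027 is outside the daylight-saving period (19 September 2027 – 14 April 2028), so Jorove is on standard time, UTC−08:00.
18:15 Jorove + 8h = 02:15 UTC (rolling into the next day, 16 September 2027).
1 September 2027 is a Wednesday, so Saturdays fall on 4, 11, 18, 25; the last is September 25.
1 April 2028 is a Saturday, so the first Friday is April 7 and the second is April 14.
At the standard offset (UTC+02:00), 02:15 UTC + 2h = 04:15 Kesal District standard time.
The standard-time date in Kesal District, September 16, 2027, is outside the daylight-saving period (25 September 2027 – 14 April 2028), so Kesal District is on standard time, UTC+02:00.
02:15 UTC + 2h = 04:15 Kesal District.

04:15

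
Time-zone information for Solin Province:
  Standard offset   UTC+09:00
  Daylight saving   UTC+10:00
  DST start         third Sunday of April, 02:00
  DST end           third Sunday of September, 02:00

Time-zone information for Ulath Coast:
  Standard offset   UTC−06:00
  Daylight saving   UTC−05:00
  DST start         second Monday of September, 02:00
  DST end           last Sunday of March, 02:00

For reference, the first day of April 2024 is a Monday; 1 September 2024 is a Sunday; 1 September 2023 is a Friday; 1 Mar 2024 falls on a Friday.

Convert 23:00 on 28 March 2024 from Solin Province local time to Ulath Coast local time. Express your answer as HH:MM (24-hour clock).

09:00

1 April 2024 is a Monday, so the first Sunday is April 7 and the third is April 21.
1 September 2024 is a Sunday, so the first Sunday is September 1 and the third is September 15.
28 March 2024 is outside the daylight-saving period (21 April – 15 September), so Solin Province is on standard time, UTC+09:00.
23:00 Solin Province − 9h = 14:00 UTC.
1 September 2023 is a Friday, so the first Monday is September 4 and the second is September 11.
1 March 2024 is a Friday, so Sundays fall on 3, 10, 17, 24, 31; the last is March 31.
At the standard offset (UTC−06:00), 14:00 UTC − 6h = 08:00 Ulath Coast standard time.
Daylight saving runs 11 September 2023 – 31 March 2024; the standard-time date in Ulath Coast, 28 March 2024, is inside that window, so Ulath Coast is at UTC−05:00.
14:00 UTC − 5h = 09:00 Ulath Coast.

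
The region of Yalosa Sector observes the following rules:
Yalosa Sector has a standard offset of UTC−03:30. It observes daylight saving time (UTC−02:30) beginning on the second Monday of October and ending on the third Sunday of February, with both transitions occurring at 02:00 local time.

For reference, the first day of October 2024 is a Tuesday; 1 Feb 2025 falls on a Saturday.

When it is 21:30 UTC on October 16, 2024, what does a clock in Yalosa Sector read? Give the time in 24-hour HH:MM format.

1 October 2024 is a Tuesday, so the first Monday is October 7 and the second is October 14.
1 February 2025 is a Saturday, so the first Sunday is February 2 and the third is February 16.
At the standard offset (UTC−03:30), 21:30 UTC − 3h30m = 18:00 Yalosa Sector standard time.
Daylight saving runs 14 October 2024 – 16 February 2025; the standard-time date in Yalosa Sector, October 16, 2024, is inside that window, so Yalosa Sector is at UTC−02:30.
21:30 UTC − 2h30m = 19:00 local.

19:00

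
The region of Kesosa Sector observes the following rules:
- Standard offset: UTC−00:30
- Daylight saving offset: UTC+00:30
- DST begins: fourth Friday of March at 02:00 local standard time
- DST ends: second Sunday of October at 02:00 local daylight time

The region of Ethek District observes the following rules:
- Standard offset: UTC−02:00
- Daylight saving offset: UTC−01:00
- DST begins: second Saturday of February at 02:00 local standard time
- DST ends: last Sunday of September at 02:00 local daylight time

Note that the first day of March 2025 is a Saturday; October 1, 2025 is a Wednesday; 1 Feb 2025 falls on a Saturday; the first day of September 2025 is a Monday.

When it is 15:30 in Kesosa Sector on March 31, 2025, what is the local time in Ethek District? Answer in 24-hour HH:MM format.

14:00

1 March 2025 is a Saturday, so the first Friday is March 7 and the fourth is March 28.
1 October 2025 is a Wednesday, so the first Sunday is October 5 and the second is October 12.
March 31, 2025 falls between 28 March and 12 October, so daylight saving is in effect and Kesosa Sector is at UTC+00:30.
15:30 Kesosa Sector − 0h30m = 15:00 UTC.
1 February 2025 is a Saturday, so the first Saturday is February 1 and the second is February 8.
1 September 2025 is a Monday, so Sundays fall on 7, 14, 21, 28; the last is September 28.
At the standard offset (UTC−02:00), 15:00 UTC − 2h = 13:00 Ethek District standard time.
The standard-time date in Ethek District, March 31, 2025, falls between 8 February and 28 September, so daylight saving is in effect and Ethek District is at UTC−01:00.
15:00 UTC − 1h = 14:00 Ethek District.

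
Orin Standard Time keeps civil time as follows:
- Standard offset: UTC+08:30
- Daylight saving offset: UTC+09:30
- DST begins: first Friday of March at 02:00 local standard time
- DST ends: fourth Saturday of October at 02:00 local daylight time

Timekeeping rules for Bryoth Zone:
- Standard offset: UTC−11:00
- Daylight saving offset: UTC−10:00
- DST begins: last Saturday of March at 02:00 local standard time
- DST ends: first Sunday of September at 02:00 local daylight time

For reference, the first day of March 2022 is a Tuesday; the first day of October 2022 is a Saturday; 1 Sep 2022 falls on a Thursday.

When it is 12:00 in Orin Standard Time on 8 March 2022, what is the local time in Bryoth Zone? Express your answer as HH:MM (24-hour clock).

1 March 2022 is a Tuesday, so the first Friday is March 4.
1 October 2022 is a Saturday, so the first Saturday is October 1 and the fourth is October 22.
8 March 2022 falls between 4 March and 22 October, so daylight saving is in effect and Orin Standard Time is at UTC+09:30.
12:00 Orin Standard Time − 9h30m = 02:30 UTC.
1 March 2022 is a Tuesday, so Saturdays fall on 5, 12, 19, 26; the last is March 26.
1 September 2022 is a Thursday, so the first Sunday is September 4.
At the standard offset (UTC−11:00), 02:30 UTC − 11h = 15:30 Bryoth Zone standard time (rolling into the previous day, 7 March 2022).
The standard-time date in Bryoth Zone, 7 March 2022, is outside the daylight-saving period (26 March – 4 September), so Bryoth Zone is on standard time, UTC−11:00.
02:30 UTC − 11h = 15:30 Bryoth Zone (rolling into the previous day, 7 March 2022).

15:30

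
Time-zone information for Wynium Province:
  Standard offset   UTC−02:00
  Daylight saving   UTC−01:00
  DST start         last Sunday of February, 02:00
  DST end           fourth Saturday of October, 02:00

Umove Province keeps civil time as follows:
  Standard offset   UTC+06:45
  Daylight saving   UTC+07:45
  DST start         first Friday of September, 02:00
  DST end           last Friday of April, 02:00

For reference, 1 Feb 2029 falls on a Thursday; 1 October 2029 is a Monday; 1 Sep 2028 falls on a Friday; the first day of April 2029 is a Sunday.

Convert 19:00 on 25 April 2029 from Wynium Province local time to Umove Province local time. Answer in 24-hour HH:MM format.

03:45

1 February 2029 is a Thursday, so Sundays fall on 4, 11, 18, 25; the last is February 25.
1 October 2029 is a Monday, so the first Saturday is October 6 and the fourth is October 27.
Daylight saving runs 25 February – 27 October; 25 April 2029 is inside that window, so Wynium Province is at UTC−01:00.
19:00 Wynium Province + 1h = 20:00 UTC.
1 September 2028 is a Friday, so the first Friday is September 1.
1 April 2029 is a Sunday, so Fridays fall on 6, 13, 20, 27; the last is April 27.
At the standard offset (UTC+06:45), 20:00 UTC + 6h45m = 02:45 Umove Province standard time (rolling into the next day, 26 April 2029).
The standard-time date in Umove Province, 26 April 2029, falls between 1 September 2028 and 27 April 2029, so daylight saving is in effect and Umove Province is at UTC+07:45.
20:00 UTC + 7h45m = 03:45 Umove Province (rolling into the next day, 26 April 2029).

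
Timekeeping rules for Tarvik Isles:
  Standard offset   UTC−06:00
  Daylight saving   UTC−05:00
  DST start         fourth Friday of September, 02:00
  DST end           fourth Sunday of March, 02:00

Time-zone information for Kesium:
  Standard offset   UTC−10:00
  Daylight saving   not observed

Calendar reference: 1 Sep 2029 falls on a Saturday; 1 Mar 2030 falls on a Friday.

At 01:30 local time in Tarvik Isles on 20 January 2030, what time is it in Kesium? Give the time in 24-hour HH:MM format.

20:30

1 September 2029 is a Saturday, so the first Friday is September 7 and the fourth is September 28.
1 March 2030 is a Friday, so the first Sunday is March 3 and the fourth is March 24.
20 January 2030 lies within the daylight-saving period (28 September 2029 – 24 March 2030), so Tarvik Isles is on daylight time, UTC−05:00.
01:30 Tarvik Isles + 5h = 06:30 UTC.
Kesium stays on UTC−10:00 all year.
06:30 UTC − 10h = 20:30 Kesium (rolling into the previous day, 19 January 2030).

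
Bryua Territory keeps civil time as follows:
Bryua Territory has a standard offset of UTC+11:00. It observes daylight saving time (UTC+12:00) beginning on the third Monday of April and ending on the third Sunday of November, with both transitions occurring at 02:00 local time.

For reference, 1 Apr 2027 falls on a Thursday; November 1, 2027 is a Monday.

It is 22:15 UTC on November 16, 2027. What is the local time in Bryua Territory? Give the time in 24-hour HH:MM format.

1 April 2027 is a Thursday, so the first Monday is April 5 and the third is April 19.
1 November 2027 is a Monday, so the first Sunday is November 7 and the third is November 21.
At the standard offset (UTC+11:00), 22:15 UTC + 11h = 09:15 Bryua Territory standard time (rolling into the next day, 17 November 2027).
Daylight saving runs 19 April – 21 November; the standard-time date in Bryua Territory, November 17, 2027, is inside that window, so Bryua Territory is at UTC+12:00.
22:15 UTC + 12h = 10:15 local (rolling into the next day, 17 November 2027).

10:15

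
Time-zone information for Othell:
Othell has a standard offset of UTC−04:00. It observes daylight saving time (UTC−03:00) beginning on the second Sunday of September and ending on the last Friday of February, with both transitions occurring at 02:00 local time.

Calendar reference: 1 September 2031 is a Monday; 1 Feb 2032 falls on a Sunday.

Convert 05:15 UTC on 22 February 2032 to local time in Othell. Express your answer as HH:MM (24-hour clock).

1 September 2031 is a Monday, so the first Sunday is September 7 and the second is September 14.
1 February 2032 is a Sunday, so Fridays fall on 6, 13, 20, 27; the last is February 27.
At the standard offset (UTC−04:00), 05:15 UTC − 4h = 01:15 Othell standard time.
The standard-time date in Othell, 22 February 2032, lies within the daylight-saving period (14 September 2031 – 27 February 2032), so Othell is on daylight time, UTC−03:00.
05:15 UTC − 3h = 02:15 local.

02:15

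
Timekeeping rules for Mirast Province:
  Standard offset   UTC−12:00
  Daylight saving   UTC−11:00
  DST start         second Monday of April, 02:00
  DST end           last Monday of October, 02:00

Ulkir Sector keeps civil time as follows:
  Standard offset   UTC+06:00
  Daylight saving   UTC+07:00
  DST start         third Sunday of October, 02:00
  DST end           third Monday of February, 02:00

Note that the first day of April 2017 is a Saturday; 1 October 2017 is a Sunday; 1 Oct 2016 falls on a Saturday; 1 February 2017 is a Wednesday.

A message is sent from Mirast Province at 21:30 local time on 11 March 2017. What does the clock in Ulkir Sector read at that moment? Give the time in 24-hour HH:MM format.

15:30

1 April 2017 is a Saturday, so the first Monday is April 3 and the second is April 10.
1 October 2017 is a Sunday, so Mondays fall on 2, 9, 16, 23, 30; the last is October 30.
Daylight saving runs 10 April – 30 October; 11 March 2017 is outside that window, so Mirast Province is on standard time at UTC−12:00.
21:30 Mirast Province + 12h = 09:30 UTC (rolling into the next day, 12 March 2017).
1 October 2016 is a Saturday, so the first Sunday is October 2 and the third is October 16.
1 February 2017 is a Wednesday, so the first Monday is February 6 and the third is February 20.
At the standard offset (UTC+06:00), 09:30 UTC + 6h = 15:30 Ulkir Sector standard time.
The standard-time date in Ulkir Sector, 12 March 2017, does not fall between 16 October 2016 and 20 February 2017, so daylight saving is not in effect and Ulkir Sector is at UTC+06:00.
09:30 UTC + 6h = 15:30 Ulkir Sector.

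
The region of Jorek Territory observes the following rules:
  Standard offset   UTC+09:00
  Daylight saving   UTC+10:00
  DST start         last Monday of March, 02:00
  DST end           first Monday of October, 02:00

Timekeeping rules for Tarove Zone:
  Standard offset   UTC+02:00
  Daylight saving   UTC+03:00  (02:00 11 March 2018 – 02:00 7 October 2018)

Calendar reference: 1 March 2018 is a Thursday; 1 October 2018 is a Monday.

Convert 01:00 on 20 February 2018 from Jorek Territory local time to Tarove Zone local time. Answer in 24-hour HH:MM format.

1 March 2018 is a Thursday, so Mondays fall on 5, 12, 19, 26; the last is March 26.
1 October 2018 is a Monday, so the first Monday is October 1.
20 February 2018 does not fall between 26 March and 1 October, so daylight saving is not in effect and Jorek Territory is at UTC+09:00.
01:00 Jorek Territory − 9h = 16:00 UTC (rolling into the previous day, 19 February 2018).
At the standard offset (UTC+02:00), 16:00 UTC + 2h = 18:00 Tarove Zone standard time.
The standard-time date in Tarove Zone, 19 February 2018, is outside the daylight-saving period (11 March – 7 October), so Tarove Zone is on standard time, UTC+02:00.
16:00 UTC + 2h = 18:00 Tarove Zone.

18:00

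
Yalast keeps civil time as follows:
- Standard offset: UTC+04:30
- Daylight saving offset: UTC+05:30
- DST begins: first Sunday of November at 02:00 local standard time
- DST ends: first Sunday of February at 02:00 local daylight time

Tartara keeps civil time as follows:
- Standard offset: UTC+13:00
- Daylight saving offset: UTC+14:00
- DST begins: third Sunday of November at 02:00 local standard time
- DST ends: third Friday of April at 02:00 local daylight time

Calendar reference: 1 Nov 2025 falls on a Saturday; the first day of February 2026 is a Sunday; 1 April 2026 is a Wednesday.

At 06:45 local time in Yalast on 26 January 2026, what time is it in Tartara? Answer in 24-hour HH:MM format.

1 November 2025 is a Saturday, so the first Sunday is November 2.
1 February 2026 is a Sunday, so the first Sunday is February 1.
Daylight saving runs 2 November 2025 – 1 February 2026; 26 January 2026 is inside that window, so Yalast is at UTC+05:30.
06:45 Yalast − 5h30m = 01:15 UTC.
1 November 2025 is a Saturday, so the first Sunday is November 2 and the third is November 16.
1 April 2026 is a Wednesday, so the first Friday is April 3 and the third is April 17.
At the standard offset (UTC+13:00), 01:15 UTC + 13h = 14:15 Tartara standard time.
The standard-time date in Tartara, 26 January 2026, lies within the daylight-saving period (16 November 2025 – 17 April 2026), so Tartara is on daylight time, UTC+14:00.
01:15 UTC + 14h = 15:15 Tartara.

15:15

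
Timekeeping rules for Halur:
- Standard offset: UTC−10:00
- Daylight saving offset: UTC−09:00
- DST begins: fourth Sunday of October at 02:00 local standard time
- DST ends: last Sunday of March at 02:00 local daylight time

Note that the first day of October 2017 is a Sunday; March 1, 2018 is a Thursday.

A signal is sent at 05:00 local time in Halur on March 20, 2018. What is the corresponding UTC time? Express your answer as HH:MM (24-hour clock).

1 October 2017 is a Sunday, so the first Sunday is October 1 and the fourth is October 22.
1 March 2018 is a Thursday, so Sundays fall on 4, 11, 18, 25; the last is March 25.
March 20, 2018 falls between 22 October 2017 and 25 March 2018, so daylight saving is in effect and Halur is at UTC−09:00.
05:00 local + 9h = 14:00 UTC.

14:00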